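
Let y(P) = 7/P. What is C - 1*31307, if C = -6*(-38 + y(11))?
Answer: -341911/11 ≈ -31083.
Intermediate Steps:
C = 2466/11 (C = -6*(-38 + 7/11) = -6*(-411/11) = 2466/11 ≈ 224.18)
C - 1*31307 = 2466/11 - 1*31307 = 2466/11 - 31307 = -341911/11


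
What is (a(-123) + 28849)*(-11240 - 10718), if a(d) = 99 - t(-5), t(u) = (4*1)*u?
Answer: -636079344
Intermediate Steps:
t(u) = 4*u
a(d) = 119 (a(d) = 99 - 4*(-5) = 99 - 1*(-20) = 99 + 20 = 119)
(a(-123) + 28849)*(-11240 - 10718) = (119 + 28849)*(-11240 - 10718) = 28968*(-21958) = -636079344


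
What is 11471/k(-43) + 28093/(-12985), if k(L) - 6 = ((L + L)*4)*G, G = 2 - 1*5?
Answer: 119790401/13478430 ≈ 8.8876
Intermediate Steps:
G = -3 (G = 2 - 5 = -3)
k(L) = 6 - 24*L (k(L) = 6 + ((L + L)*4)*(-3) = 6 + ((2*L)*4)*(-3) = 6 + (8*L)*(-3) = 6 - 24*L)
11471/k(-43) + 28093/(-12985) = 11471/(6 - 24*(-43)) + 28093/(-12985) = 11471/(6 + 1032) + 28093*(-1/12985) = 11471/1038 - 28093/12985 = 119790401/13478430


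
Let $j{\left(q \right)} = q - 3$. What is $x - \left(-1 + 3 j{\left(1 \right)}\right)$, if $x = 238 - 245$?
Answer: $0$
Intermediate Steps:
$j{\left(q \right)} = -3 + q$ ($j{\left(q \right)} = q - 3 = -3 + q$)
$x = -7$ ($x = 238 - 245 = -7$)
$x - \left(-1 + 3 j{\left(1 \right)}\right) = -7 - \left(-1 + 3 \left(-3 + 1\right)\right) = -7 + \left(1 - -6\right) = -7 + \left(1 + 6\right) = -7 + 7 = 0$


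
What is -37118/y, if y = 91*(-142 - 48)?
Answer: 18559/8645 ≈ 2.1468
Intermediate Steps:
y = -17290 (y = 91*(-190) = -17290)
-37118/y = -37118/(-17290) = -37118*(-1/17290) = 18559/8645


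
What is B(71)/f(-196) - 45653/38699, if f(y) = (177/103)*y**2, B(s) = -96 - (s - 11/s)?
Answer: -11043646849439/9341433036264 ≈ -1.1822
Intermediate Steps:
B(s) = -96 - s + 11/s (B(s) = -96 - (s - 11/s) = -96 + (-s + 11/s) = -96 - s + 11/s)
f(y) = 177*y**2/103 (f(y) = (177*(1/103))*y**2 = 177*y**2/103)
B(71)/f(-196) - 45653/38699 = (-96 - 1*71 + 11/71)/(((177/103)*(-196)**2)) - 45653/38699 = (-96 - 71 + 11*(1/71))/(((177/103)*38416)) - 45653*1/38699 = (-96 - 71 + 11/71)/(6799632/103) - 45653/38699 = -11846/71*103/6799632 - 45653/38699 = -610069/241386936 - 45653/38699 = -11043646849439/9341433036264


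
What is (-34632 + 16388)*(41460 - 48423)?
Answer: 127032972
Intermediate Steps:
(-34632 + 16388)*(41460 - 48423) = -18244*(-6963) = 127032972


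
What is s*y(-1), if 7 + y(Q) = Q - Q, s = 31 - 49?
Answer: 126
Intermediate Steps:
s = -18
y(Q) = -7 (y(Q) = -7 + (Q - Q) = -7 + 0 = -7)
s*y(-1) = -18*(-7) = 126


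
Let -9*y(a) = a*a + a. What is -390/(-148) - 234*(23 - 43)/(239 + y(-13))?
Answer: 233727/9842 ≈ 23.748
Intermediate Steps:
y(a) = -a/9 - a²/9 (y(a) = -(a*a + a)/9 = -(a² + a)/9 = -(a + a²)/9 = -a/9 - a²/9)
-390/(-148) - 234*(23 - 43)/(239 + y(-13)) = -390/(-148) - 234*(23 - 43)/(239 - ⅑*(-13)*(1 - 13)) = -390*(-1/148) - 234*(-20/(239 - ⅑*(-13)*(-12))) = 195/74 - 234*(-20/(239 - 52/3)) = 195/74 - 234/((665/3)*(-1/20)) = 195/74 - 234/(-133/12) = 195/74 - 234*(-12/133) = 195/74 + 2808/133 = 233727/9842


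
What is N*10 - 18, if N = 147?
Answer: 1452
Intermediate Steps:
N*10 - 18 = 147*10 - 18 = 1470 - 18 = 1452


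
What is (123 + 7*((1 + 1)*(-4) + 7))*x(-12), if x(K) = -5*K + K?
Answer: 5568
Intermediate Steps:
x(K) = -4*K
(123 + 7*((1 + 1)*(-4) + 7))*x(-12) = (123 + 7*((1 + 1)*(-4) + 7))*(-4*(-12)) = (123 + 7*(2*(-4) + 7))*48 = (123 + 7*(-8 + 7))*48 = (123 + 7*(-1))*48 = (123 - 7)*48 = 116*48 = 5568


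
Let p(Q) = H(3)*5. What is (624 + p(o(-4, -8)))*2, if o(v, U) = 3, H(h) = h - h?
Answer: 1248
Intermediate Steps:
H(h) = 0
p(Q) = 0 (p(Q) = 0*5 = 0)
(624 + p(o(-4, -8)))*2 = (624 + 0)*2 = 624*2 = 1248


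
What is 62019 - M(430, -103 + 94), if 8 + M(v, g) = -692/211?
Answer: 13088389/211 ≈ 62030.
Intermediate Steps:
M(v, g) = -2380/211 (M(v, g) = -8 - 692/211 = -2380/211)
62019 - M(430, -103 + 94) = 62019 - 1*(-2380/211) = 62019 + 2380/211 = 13088389/211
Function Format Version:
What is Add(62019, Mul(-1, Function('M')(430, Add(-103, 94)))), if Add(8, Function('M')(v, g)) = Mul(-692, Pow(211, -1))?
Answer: Rational(13088389, 211) ≈ 62030.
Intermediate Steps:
Function('M')(v, g) = Rational(-2380, 211) (Function('M')(v, g) = Add(-8, Mul(-692, Pow(211, -1))) = Add(-8, Mul(-692, Rational(1, 211))) = Add(-8, Rational(-692, 211)) = Rational(-2380, 211))
Add(62019, Mul(-1, Function('M')(430, Add(-103, 94)))) = Add(62019, Mul(-1, Rational(-2380, 211))) = Add(62019, Rational(2380, 211)) = Rational(13088389, 211)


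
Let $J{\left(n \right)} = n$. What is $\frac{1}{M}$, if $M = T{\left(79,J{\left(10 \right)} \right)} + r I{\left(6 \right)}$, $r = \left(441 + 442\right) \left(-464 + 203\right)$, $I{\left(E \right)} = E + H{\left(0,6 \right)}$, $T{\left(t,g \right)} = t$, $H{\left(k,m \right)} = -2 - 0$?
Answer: $- \frac{1}{921773} \approx -1.0849 \cdot 10^{-6}$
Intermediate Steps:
$H{\left(k,m \right)} = -2$ ($H{\left(k,m \right)} = -2 + 0 = -2$)
$I{\left(E \right)} = -2 + E$ ($I{\left(E \right)} = E - 2 = -2 + E$)
$r = -230463$ ($r = 883 \left(-261\right) = -230463$)
$M = -921773$ ($M = 79 - 230463 \left(-2 + 6\right) = 79 - 921852 = -921773$)
$\frac{1}{M} = \frac{1}{-921773} = - \frac{1}{921773}$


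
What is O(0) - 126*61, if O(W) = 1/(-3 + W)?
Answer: -23059/3 ≈ -7686.3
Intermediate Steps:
O(0) - 126*61 = 1/(-3 + 0) - 126*61 = 1/(-3) - 7686 = -⅓ - 7686 = -23059/3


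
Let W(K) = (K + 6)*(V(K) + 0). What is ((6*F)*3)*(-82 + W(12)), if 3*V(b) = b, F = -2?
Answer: 360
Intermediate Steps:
V(b) = b/3
W(K) = K*(6 + K)/3 (W(K) = (K + 6)*(K/3 + 0) = (6 + K)*(K/3) = K*(6 + K)/3)
((6*F)*3)*(-82 + W(12)) = ((6*(-2))*3)*(-82 + (⅓)*12*(6 + 12)) = (-12*3)*(-82 + (⅓)*12*18) = -36*(-82 + 72) = -36*(-10) = 360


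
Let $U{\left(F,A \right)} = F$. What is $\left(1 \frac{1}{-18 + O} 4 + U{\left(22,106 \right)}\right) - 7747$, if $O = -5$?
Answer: $- \frac{177679}{23} \approx -7725.2$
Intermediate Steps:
$\left(1 \frac{1}{-18 + O} 4 + U{\left(22,106 \right)}\right) - 7747 = \left(1 \frac{1}{-18 - 5} \cdot 4 + 22\right) - 7747 = \left(1 \frac{1}{-23} \cdot 4 + 22\right) - 7747 = \left(1 \left(- \frac{1}{23}\right) 4 + 22\right) - 7747 = \left(\left(- \frac{1}{23}\right) 4 + 22\right) - 7747 = \left(- \frac{4}{23} + 22\right) - 7747 = \frac{502}{23} - 7747 = - \frac{177679}{23}$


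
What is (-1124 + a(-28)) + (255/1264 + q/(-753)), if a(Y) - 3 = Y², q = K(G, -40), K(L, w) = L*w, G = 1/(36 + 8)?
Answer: -3526168139/10469712 ≈ -336.80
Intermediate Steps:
G = 1/44 ≈ 0.022727
q = -10/11 (q = (1/44)*(-40) = -10/11 ≈ -0.90909)
a(Y) = 3 + Y²
(-1124 + a(-28)) + (255/1264 + q/(-753)) = (-1124 + (3 + (-28)²)) + (255/1264 - 10/11/(-753)) = (-1124 + (3 + 784)) + (255*(1/1264) - 10/11*(-1/753)) = (-1124 + 787) + (255/1264 + 10/8283) = -337 + 2124805/10469712 = -3526168139/10469712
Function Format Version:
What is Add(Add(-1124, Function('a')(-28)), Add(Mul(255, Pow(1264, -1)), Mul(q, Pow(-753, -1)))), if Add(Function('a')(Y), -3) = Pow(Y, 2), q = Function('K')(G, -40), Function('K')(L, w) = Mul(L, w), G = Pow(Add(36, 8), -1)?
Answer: Rational(-3526168139, 10469712) ≈ -336.80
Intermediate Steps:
G = Rational(1, 44) (G = Pow(44, -1) = Rational(1, 44) ≈ 0.022727)
q = Rational(-10, 11) (q = Mul(Rational(1, 44), -40) = Rational(-10, 11) ≈ -0.90909)
Function('a')(Y) = Add(3, Pow(Y, 2))
Add(Add(-1124, Function('a')(-28)), Add(Mul(255, Pow(1264, -1)), Mul(q, Pow(-753, -1)))) = Add(Add(-1124, Add(3, Pow(-28, 2))), Add(Mul(255, Pow(1264, -1)), Mul(Rational(-10, 11), Pow(-753, -1)))) = Add(Add(-1124, Add(3, 784)), Add(Mul(255, Rational(1, 1264)), Mul(Rational(-10, 11), Rational(-1, 753)))) = Add(Add(-1124, 787), Add(Rational(255, 1264), Rational(10, 8283))) = Add(-337, Rational(2124805, 10469712)) = Rational(-3526168139, 10469712)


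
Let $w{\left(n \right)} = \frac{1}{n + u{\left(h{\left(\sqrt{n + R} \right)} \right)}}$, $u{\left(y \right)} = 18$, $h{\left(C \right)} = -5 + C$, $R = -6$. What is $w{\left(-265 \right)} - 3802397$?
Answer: $- \frac{939192060}{247} \approx -3.8024 \cdot 10^{6}$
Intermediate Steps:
$w{\left(n \right)} = \frac{1}{18 + n}$ ($w{\left(n \right)} = \frac{1}{n + 18} = \frac{1}{18 + n}$)
$w{\left(-265 \right)} - 3802397 = \frac{1}{18 - 265} - 3802397 = \frac{1}{-247} - 3802397 = - \frac{1}{247} - 3802397 = - \frac{939192060}{247}$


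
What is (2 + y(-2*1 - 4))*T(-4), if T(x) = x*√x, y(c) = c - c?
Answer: -16*I ≈ -16.0*I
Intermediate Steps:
y(c) = 0
T(x) = x^(3/2)
(2 + y(-2*1 - 4))*T(-4) = (2 + 0)*(-4)^(3/2) = 2*(-8*I) = -16*I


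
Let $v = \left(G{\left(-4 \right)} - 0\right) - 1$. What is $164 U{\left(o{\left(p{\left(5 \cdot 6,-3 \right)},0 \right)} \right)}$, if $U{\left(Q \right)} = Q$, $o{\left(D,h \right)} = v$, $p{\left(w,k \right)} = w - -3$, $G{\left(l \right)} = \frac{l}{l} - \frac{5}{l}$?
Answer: $205$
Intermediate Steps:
$G{\left(l \right)} = 1 - \frac{5}{l}$
$p{\left(w,k \right)} = 3 + w$ ($p{\left(w,k \right)} = w + 3 = 3 + w$)
$v = \frac{5}{4}$ ($v = \left(\frac{-5 - 4}{-4} - 0\right) - 1 = \left(\left(- \frac{1}{4}\right) \left(-9\right) + 0\right) - 1 = \left(\frac{9}{4} + 0\right) - 1 = \frac{9}{4} - 1 = \frac{5}{4} \approx 1.25$)
$o{\left(D,h \right)} = \frac{5}{4}$
$164 U{\left(o{\left(p{\left(5 \cdot 6,-3 \right)},0 \right)} \right)} = 164 \cdot \frac{5}{4} = 205$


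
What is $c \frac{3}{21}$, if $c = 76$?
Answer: $\frac{76}{7} \approx 10.857$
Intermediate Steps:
$c \frac{3}{21} = 76 \cdot \frac{3}{21} = 76 \cdot 3 \cdot \frac{1}{21} = 76 \cdot \frac{1}{7} = \frac{76}{7}$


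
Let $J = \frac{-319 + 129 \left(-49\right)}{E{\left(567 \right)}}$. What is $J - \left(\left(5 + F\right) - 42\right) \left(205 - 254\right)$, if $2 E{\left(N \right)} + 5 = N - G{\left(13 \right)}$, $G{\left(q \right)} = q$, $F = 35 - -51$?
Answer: $\frac{1304869}{549} \approx 2376.8$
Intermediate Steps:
$F = 86$ ($F = 35 + 51 = 86$)
$E{\left(N \right)} = -9 + \frac{N}{2}$ ($E{\left(N \right)} = - \frac{5}{2} + \frac{N - 13}{2} = - \frac{5}{2} + \frac{-13 + N}{2} = - \frac{5}{2} + \left(- \frac{13}{2} + \frac{N}{2}\right) = -9 + \frac{N}{2}$)
$J = - \frac{13280}{549}$ ($J = \frac{-319 + 129 \left(-49\right)}{-9 + \frac{1}{2} \cdot 567} = \frac{-319 - 6321}{-9 + \frac{567}{2}} = - \frac{6640}{\frac{549}{2}} = \left(-6640\right) \frac{2}{549} = - \frac{13280}{549} \approx -24.189$)
$J - \left(\left(5 + F\right) - 42\right) \left(205 - 254\right) = - \frac{13280}{549} - \left(\left(5 + 86\right) - 42\right) \left(205 - 254\right) = - \frac{13280}{549} - \left(91 - 42\right) \left(-49\right) = - \frac{13280}{549} - 49 \left(-49\right) = - \frac{13280}{549} - -2401 = - \frac{13280}{549} + 2401 = \frac{1304869}{549}$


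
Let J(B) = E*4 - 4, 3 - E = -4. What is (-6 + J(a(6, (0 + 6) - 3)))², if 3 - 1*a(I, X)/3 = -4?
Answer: 324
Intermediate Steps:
E = 7 (E = 3 - 1*(-4) = 3 + 4 = 7)
a(I, X) = 21 (a(I, X) = 9 - 3*(-4) = 9 + 12 = 21)
J(B) = 24 (J(B) = 7*4 - 4 = 28 - 4 = 24)
(-6 + J(a(6, (0 + 6) - 3)))² = (-6 + 24)² = 18² = 324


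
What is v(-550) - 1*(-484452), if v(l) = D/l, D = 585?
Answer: 53289603/110 ≈ 4.8445e+5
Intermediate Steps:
v(l) = 585/l
v(-550) - 1*(-484452) = 585/(-550) - 1*(-484452) = 585*(-1/550) + 484452 = -117/110 + 484452 = 53289603/110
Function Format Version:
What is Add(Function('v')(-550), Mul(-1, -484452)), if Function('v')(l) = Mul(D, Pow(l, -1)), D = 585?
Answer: Rational(53289603, 110) ≈ 4.8445e+5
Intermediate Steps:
Function('v')(l) = Mul(585, Pow(l, -1))
Add(Function('v')(-550), Mul(-1, -484452)) = Add(Mul(585, Pow(-550, -1)), Mul(-1, -484452)) = Add(Mul(585, Rational(-1, 550)), 484452) = Add(Rational(-117, 110), 484452) = Rational(53289603, 110)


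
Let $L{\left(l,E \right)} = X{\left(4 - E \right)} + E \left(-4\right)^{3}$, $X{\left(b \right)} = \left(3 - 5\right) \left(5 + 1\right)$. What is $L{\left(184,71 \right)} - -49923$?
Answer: $45367$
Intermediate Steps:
$X{\left(b \right)} = -12$ ($X{\left(b \right)} = \left(-2\right) 6 = -12$)
$L{\left(l,E \right)} = -12 - 64 E$ ($L{\left(l,E \right)} = -12 + E \left(-4\right)^{3} = -12 + E \left(-64\right) = -12 - 64 E$)
$L{\left(184,71 \right)} - -49923 = \left(-12 - 4544\right) - -49923 = \left(-12 - 4544\right) + 49923 = -4556 + 49923 = 45367$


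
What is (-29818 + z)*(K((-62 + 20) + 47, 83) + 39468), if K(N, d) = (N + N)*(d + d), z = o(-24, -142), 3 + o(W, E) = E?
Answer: -1232318264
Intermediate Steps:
o(W, E) = -3 + E
z = -145 (z = -3 - 142 = -145)
K(N, d) = 4*N*d (K(N, d) = (2*N)*(2*d) = 4*N*d)
(-29818 + z)*(K((-62 + 20) + 47, 83) + 39468) = (-29818 - 145)*(4*((-62 + 20) + 47)*83 + 39468) = -29963*(4*(-42 + 47)*83 + 39468) = -29963*(4*5*83 + 39468) = -29963*(1660 + 39468) = -29963*41128 = -1232318264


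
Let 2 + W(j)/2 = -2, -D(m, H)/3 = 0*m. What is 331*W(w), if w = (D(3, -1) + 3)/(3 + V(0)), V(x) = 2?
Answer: -2648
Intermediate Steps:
D(m, H) = 0 (D(m, H) = -0*m = -3*0 = 0)
w = ⅗ (w = (0 + 3)/(3 + 2) = 3/5 = 3*(⅕) = ⅗ ≈ 0.60000)
W(j) = -8 (W(j) = -4 + 2*(-2) = -4 - 4 = -8)
331*W(w) = 331*(-8) = -2648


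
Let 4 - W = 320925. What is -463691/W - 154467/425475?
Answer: 269065982/248713775 ≈ 1.0818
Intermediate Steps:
W = -320921 (W = 4 - 1*320925 = 4 - 320925 = -320921)
-463691/W - 154467/425475 = -463691/(-320921) - 154467/425475 = -463691*(-1/320921) - 154467*1/425475 = 463691/320921 - 17163/47275 = 269065982/248713775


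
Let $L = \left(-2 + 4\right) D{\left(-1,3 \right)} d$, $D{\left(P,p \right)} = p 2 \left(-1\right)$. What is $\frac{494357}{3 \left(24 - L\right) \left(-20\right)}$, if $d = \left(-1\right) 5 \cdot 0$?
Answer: $- \frac{494357}{1440} \approx -343.3$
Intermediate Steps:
$D{\left(P,p \right)} = - 2 p$ ($D{\left(P,p \right)} = 2 p \left(-1\right) = - 2 p$)
$d = 0$ ($d = \left(-5\right) 0 = 0$)
$L = 0$ ($L = \left(-2 + 4\right) \left(\left(-2\right) 3\right) 0 = 2 \left(-6\right) 0 = \left(-12\right) 0 = 0$)
$\frac{494357}{3 \left(24 - L\right) \left(-20\right)} = \frac{494357}{3 \left(24 - 0\right) \left(-20\right)} = \frac{494357}{3 \left(24 + 0\right) \left(-20\right)} = \frac{494357}{3 \cdot 24 \left(-20\right)} = \frac{494357}{72 \left(-20\right)} = \frac{494357}{-1440} = 494357 \left(- \frac{1}{1440}\right) = - \frac{494357}{1440}$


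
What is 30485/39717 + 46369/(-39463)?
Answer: -638608018/1567351971 ≈ -0.40744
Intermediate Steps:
30485/39717 + 46369/(-39463) = 30485*(1/39717) + 46369*(-1/39463) = 30485/39717 - 46369/39463 = -638608018/1567351971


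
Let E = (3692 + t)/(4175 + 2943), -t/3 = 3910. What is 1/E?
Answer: -3559/4019 ≈ -0.88554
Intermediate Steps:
t = -11730 (t = -3*3910 = -11730)
E = -4019/3559 (E = (3692 - 11730)/(4175 + 2943) = -8038/7118 = -8038*1/7118 = -4019/3559 ≈ -1.1292)
1/E = 1/(-4019/3559) = -3559/4019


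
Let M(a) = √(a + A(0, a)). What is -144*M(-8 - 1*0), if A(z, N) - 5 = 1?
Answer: -144*I*√2 ≈ -203.65*I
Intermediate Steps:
A(z, N) = 6 (A(z, N) = 5 + 1 = 6)
M(a) = √(6 + a) (M(a) = √(a + 6) = √(6 + a))
-144*M(-8 - 1*0) = -144*√(6 + (-8 - 1*0)) = -144*√(6 + (-8 + 0)) = -144*√(6 - 8) = -144*I*√2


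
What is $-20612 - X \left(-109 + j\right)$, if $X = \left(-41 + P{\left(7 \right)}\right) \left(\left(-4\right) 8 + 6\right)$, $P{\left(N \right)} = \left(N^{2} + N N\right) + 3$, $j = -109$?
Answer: $-360692$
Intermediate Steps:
$P{\left(N \right)} = 3 + 2 N^{2}$ ($P{\left(N \right)} = \left(N^{2} + N^{2}\right) + 3 = 2 N^{2} + 3 = 3 + 2 N^{2}$)
$X = -1560$ ($X = \left(-41 + \left(3 + 2 \cdot 7^{2}\right)\right) \left(\left(-4\right) 8 + 6\right) = \left(-41 + \left(3 + 2 \cdot 49\right)\right) \left(-32 + 6\right) = \left(-41 + \left(3 + 98\right)\right) \left(-26\right) = \left(-41 + 101\right) \left(-26\right) = 60 \left(-26\right) = -1560$)
$-20612 - X \left(-109 + j\right) = -20612 - - 1560 \left(-109 - 109\right) = -20612 - \left(-1560\right) \left(-218\right) = -20612 - 340080 = -360692$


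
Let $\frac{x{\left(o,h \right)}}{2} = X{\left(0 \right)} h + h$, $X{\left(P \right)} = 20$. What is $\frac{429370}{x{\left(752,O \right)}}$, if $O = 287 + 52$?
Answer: $\frac{214685}{7119} \approx 30.157$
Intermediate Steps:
$O = 339$
$x{\left(o,h \right)} = 42 h$ ($x{\left(o,h \right)} = 2 \left(20 h + h\right) = 2 \cdot 21 h = 42 h$)
$\frac{429370}{x{\left(752,O \right)}} = \frac{429370}{42 \cdot 339} = \frac{429370}{14238} = 429370 \cdot \frac{1}{14238} = \frac{214685}{7119}$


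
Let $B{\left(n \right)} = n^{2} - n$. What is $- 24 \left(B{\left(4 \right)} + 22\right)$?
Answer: $-816$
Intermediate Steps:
$- 24 \left(B{\left(4 \right)} + 22\right) = - 24 \left(4 \left(-1 + 4\right) + 22\right) = - 24 \left(4 \cdot 3 + 22\right) = - 24 \left(12 + 22\right) = \left(-24\right) 34 = -816$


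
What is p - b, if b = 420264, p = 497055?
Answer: 76791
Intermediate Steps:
p - b = 497055 - 1*420264 = 497055 - 420264 = 76791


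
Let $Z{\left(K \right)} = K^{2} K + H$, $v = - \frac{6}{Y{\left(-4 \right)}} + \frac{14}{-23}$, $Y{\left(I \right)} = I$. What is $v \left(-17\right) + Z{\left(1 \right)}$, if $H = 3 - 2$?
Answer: $- \frac{605}{46} \approx -13.152$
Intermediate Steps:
$v = \frac{41}{46}$ ($v = - \frac{6}{-4} + \frac{14}{-23} = \left(-6\right) \left(- \frac{1}{4}\right) + 14 \left(- \frac{1}{23}\right) = \frac{3}{2} - \frac{14}{23} = \frac{41}{46} \approx 0.8913$)
$H = 1$ ($H = 3 - 2 = 1$)
$Z{\left(K \right)} = 1 + K^{3}$ ($Z{\left(K \right)} = K^{2} K + 1 = K^{3} + 1 = 1 + K^{3}$)
$v \left(-17\right) + Z{\left(1 \right)} = \frac{41}{46} \left(-17\right) + \left(1 + 1^{3}\right) = - \frac{697}{46} + \left(1 + 1\right) = - \frac{697}{46} + 2 = - \frac{605}{46}$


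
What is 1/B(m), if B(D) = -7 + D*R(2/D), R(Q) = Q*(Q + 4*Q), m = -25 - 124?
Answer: -149/1063 ≈ -0.14017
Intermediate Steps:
m = -149
R(Q) = 5*Q**2 (R(Q) = Q*(5*Q) = 5*Q**2)
B(D) = -7 + 20/D (B(D) = -7 + D*(5*(2/D)**2) = -7 + D*(5*(4/D**2)) = -7 + D*(20/D**2) = -7 + 20/D)
1/B(m) = 1/(-7 + 20/(-149)) = 1/(-7 + 20*(-1/149)) = 1/(-7 - 20/149) = 1/(-1063/149) = -149/1063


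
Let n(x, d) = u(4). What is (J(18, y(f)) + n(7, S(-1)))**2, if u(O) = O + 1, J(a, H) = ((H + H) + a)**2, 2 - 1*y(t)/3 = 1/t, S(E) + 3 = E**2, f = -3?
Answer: 1058841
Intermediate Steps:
S(E) = -3 + E**2
y(t) = 6 - 3/t
J(a, H) = (a + 2*H)**2 (J(a, H) = (2*H + a)**2 = (a + 2*H)**2)
u(O) = 1 + O
n(x, d) = 5 (n(x, d) = 1 + 4 = 5)
(J(18, y(f)) + n(7, S(-1)))**2 = ((18 + 2*(6 - 3/(-3)))**2 + 5)**2 = ((18 + 2*(6 - 3*(-1/3)))**2 + 5)**2 = ((18 + 2*(6 + 1))**2 + 5)**2 = ((18 + 2*7)**2 + 5)**2 = ((18 + 14)**2 + 5)**2 = (32**2 + 5)**2 = (1024 + 5)**2 = 1029**2 = 1058841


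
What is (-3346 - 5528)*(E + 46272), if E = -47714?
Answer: 12796308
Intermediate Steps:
(-3346 - 5528)*(E + 46272) = (-3346 - 5528)*(-47714 + 46272) = -8874*(-1442) = 12796308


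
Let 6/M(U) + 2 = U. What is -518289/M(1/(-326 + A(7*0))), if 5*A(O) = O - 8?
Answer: 566835403/3276 ≈ 1.7303e+5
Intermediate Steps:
A(O) = -8/5 + O/5 (A(O) = (O - 8)/5 = (-8 + O)/5 = -8/5 + O/5)
M(U) = 6/(-2 + U)
-518289/M(1/(-326 + A(7*0))) = -(-172763 + 172763/(2*(-326 + (-8/5 + (7*0)/5)))) = -(-172763 + 172763/(2*(-326 + (-8/5 + (⅕)*0)))) = -(-172763 + 172763/(2*(-326 + (-8/5 + 0)))) = -(-172763 + 172763/(2*(-326 - 8/5))) = -518289/(6/(-2 + 1/(-1638/5))) = -518289/(6/(-2 - 5/1638)) = -518289/(6/(-3281/1638)) = -518289/(6*(-1638/3281)) = -518289/(-9828/3281) = -518289*(-3281/9828) = 566835403/3276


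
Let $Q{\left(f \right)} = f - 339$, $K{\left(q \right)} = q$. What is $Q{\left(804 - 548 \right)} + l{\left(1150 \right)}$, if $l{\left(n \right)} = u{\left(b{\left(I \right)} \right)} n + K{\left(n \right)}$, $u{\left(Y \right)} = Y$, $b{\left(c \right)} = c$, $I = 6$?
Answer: $7967$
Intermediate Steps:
$Q{\left(f \right)} = -339 + f$ ($Q{\left(f \right)} = f - 339 = -339 + f$)
$l{\left(n \right)} = 7 n$ ($l{\left(n \right)} = 6 n + n = 7 n$)
$Q{\left(804 - 548 \right)} + l{\left(1150 \right)} = \left(-339 + \left(804 - 548\right)\right) + 7 \cdot 1150 = \left(-339 + 256\right) + 8050 = -83 + 8050 = 7967$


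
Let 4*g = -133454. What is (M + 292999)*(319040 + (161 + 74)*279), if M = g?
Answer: 199714222955/2 ≈ 9.9857e+10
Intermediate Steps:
g = -66727/2 (g = (¼)*(-133454) = -66727/2 ≈ -33364.)
M = -66727/2 ≈ -33364.
(M + 292999)*(319040 + (161 + 74)*279) = (-66727/2 + 292999)*(319040 + (161 + 74)*279) = 519271*(319040 + 235*279)/2 = 519271*(319040 + 65565)/2 = (519271/2)*384605 = 199714222955/2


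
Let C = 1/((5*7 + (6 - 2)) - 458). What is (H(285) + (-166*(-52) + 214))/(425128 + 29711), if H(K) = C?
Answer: 1235491/63525847 ≈ 0.019449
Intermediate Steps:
C = -1/419 (C = 1/((35 + 4) - 458) = 1/(39 - 458) = 1/(-419) = -1/419 ≈ -0.0023866)
H(K) = -1/419
(H(285) + (-166*(-52) + 214))/(425128 + 29711) = (-1/419 + (-166*(-52) + 214))/(425128 + 29711) = (-1/419 + (8632 + 214))/454839 = (-1/419 + 8846)*(1/454839) = (3706473/419)*(1/454839) = 1235491/63525847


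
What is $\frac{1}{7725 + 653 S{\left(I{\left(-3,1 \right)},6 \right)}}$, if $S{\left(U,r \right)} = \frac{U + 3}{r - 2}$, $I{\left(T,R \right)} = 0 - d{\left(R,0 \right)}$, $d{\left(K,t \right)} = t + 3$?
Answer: $\frac{1}{7725} \approx 0.00012945$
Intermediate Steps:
$d{\left(K,t \right)} = 3 + t$
$I{\left(T,R \right)} = -3$ ($I{\left(T,R \right)} = 0 - \left(3 + 0\right) = 0 - 3 = -3$)
$S{\left(U,r \right)} = \frac{3 + U}{-2 + r}$
$\frac{1}{7725 + 653 S{\left(I{\left(-3,1 \right)},6 \right)}} = \frac{1}{7725 + 653 \frac{3 - 3}{-2 + 6}} = \frac{1}{7725 + 653 \cdot \frac{1}{4} \cdot 0} = \frac{1}{7725 + 653 \cdot 0} = \frac{1}{7725 + 0} = \frac{1}{7725}$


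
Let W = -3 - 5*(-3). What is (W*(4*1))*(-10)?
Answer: -480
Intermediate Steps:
W = 12 (W = -3 + 15 = 12)
(W*(4*1))*(-10) = (12*(4*1))*(-10) = (12*4)*(-10) = 48*(-10) = -480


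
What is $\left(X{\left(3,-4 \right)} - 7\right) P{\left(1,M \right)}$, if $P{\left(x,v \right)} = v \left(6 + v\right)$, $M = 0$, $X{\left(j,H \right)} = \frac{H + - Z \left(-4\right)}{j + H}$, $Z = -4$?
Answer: $0$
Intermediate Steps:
$X{\left(j,H \right)} = \frac{-16 + H}{H + j}$ ($X{\left(j,H \right)} = \frac{H + \left(-1\right) \left(-4\right) \left(-4\right)}{j + H} = \frac{H + 4 \left(-4\right)}{H + j} = \frac{H - 16}{H + j} = \frac{-16 + H}{H + j}$)
$\left(X{\left(3,-4 \right)} - 7\right) P{\left(1,M \right)} = \left(\frac{-16 - 4}{-4 + 3} - 7\right) 0 \left(6 + 0\right) = \left(\frac{1}{-1} \left(-20\right) - 7\right) 0 \cdot 6 = \left(\left(-1\right) \left(-20\right) - 7\right) 0 = \left(20 - 7\right) 0 = 13 \cdot 0 = 0$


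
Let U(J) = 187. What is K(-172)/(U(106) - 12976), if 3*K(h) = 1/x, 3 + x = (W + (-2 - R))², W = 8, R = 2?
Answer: -1/498771 ≈ -2.0049e-6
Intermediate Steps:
x = 13 (x = -3 + (8 + (-2 - 1*2))² = -3 + (8 + (-2 - 2))² = -3 + (8 - 4)² = -3 + 4² = -3 + 16 = 13)
K(h) = 1/39 (K(h) = (⅓)/13 = (⅓)*(1/13) = 1/39)
K(-172)/(U(106) - 12976) = 1/(39*(187 - 12976)) = (1/39)/(-12789) = (1/39)*(-1/12789) = -1/498771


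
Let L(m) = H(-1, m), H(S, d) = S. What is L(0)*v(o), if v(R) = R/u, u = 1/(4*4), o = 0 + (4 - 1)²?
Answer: -144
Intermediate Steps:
L(m) = -1
o = 9 (o = 0 + 3² = 0 + 9 = 9)
u = 1/16 ≈ 0.062500
v(R) = 16*R (v(R) = R/(1/16) = R*16 = 16*R)
L(0)*v(o) = -16*9 = -1*144 = -144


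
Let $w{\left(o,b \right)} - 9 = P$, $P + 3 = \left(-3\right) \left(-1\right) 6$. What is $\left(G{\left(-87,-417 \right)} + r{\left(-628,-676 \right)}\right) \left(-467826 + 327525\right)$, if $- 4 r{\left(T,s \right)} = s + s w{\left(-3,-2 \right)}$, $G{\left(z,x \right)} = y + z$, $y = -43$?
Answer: $-574532595$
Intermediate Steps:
$P = 15$ ($P = -3 + \left(-3\right) \left(-1\right) 6 = -3 + 3 \cdot 6 = -3 + 18 = 15$)
$w{\left(o,b \right)} = 24$ ($w{\left(o,b \right)} = 9 + 15 = 24$)
$G{\left(z,x \right)} = -43 + z$
$r{\left(T,s \right)} = - \frac{25 s}{4}$ ($r{\left(T,s \right)} = - \frac{s + s 24}{4} = - \frac{s + 24 s}{4} = - \frac{25 s}{4}$)
$\left(G{\left(-87,-417 \right)} + r{\left(-628,-676 \right)}\right) \left(-467826 + 327525\right) = \left(\left(-43 - 87\right) - -4225\right) \left(-467826 + 327525\right) = \left(-130 + 4225\right) \left(-140301\right) = 4095 \left(-140301\right) = -574532595$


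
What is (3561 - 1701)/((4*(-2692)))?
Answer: -465/2692 ≈ -0.17273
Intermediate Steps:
(3561 - 1701)/((4*(-2692))) = 1860/(-10768) = 1860*(-1/10768) = -465/2692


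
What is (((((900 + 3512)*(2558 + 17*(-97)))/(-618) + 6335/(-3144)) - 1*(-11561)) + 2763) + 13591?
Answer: 6937611583/323832 ≈ 21424.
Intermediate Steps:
(((((900 + 3512)*(2558 + 17*(-97)))/(-618) + 6335/(-3144)) - 1*(-11561)) + 2763) + 13591 = ((((4412*(2558 - 1649))*(-1/618) + 6335*(-1/3144)) + 11561) + 2763) + 13591 = ((((4412*909)*(-1/618) - 6335/3144) + 11561) + 2763) + 13591 = (((4010508*(-1/618) - 6335/3144) + 11561) + 2763) + 13591 = (((-668418/103 - 6335/3144) + 11561) + 2763) + 13591 = ((-2102158697/323832 + 11561) + 2763) + 13591 = (1641663055/323832 + 2763) + 13591 = 2536410871/323832 + 13591 = 6937611583/323832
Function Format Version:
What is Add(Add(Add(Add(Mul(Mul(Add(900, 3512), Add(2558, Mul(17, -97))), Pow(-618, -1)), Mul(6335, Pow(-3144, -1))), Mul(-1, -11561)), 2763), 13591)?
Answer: Rational(6937611583, 323832) ≈ 21424.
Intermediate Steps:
Add(Add(Add(Add(Mul(Mul(Add(900, 3512), Add(2558, Mul(17, -97))), Pow(-618, -1)), Mul(6335, Pow(-3144, -1))), Mul(-1, -11561)), 2763), 13591) = Add(Add(Add(Add(Mul(Mul(4412, Add(2558, -1649)), Rational(-1, 618)), Mul(6335, Rational(-1, 3144))), 11561), 2763), 13591) = Add(Add(Add(Add(Mul(Mul(4412, 909), Rational(-1, 618)), Rational(-6335, 3144)), 11561), 2763), 13591) = Add(Add(Add(Add(Mul(4010508, Rational(-1, 618)), Rational(-6335, 3144)), 11561), 2763), 13591) = Add(Add(Add(Add(Rational(-668418, 103), Rational(-6335, 3144)), 11561), 2763), 13591) = Add(Add(Add(Rational(-2102158697, 323832), 11561), 2763), 13591) = Add(Add(Rational(1641663055, 323832), 2763), 13591) = Add(Rational(2536410871, 323832), 13591) = Rational(6937611583, 323832)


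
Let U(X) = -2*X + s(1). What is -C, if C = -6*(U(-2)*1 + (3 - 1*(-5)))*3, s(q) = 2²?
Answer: 288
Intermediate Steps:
s(q) = 4
U(X) = 4 - 2*X (U(X) = -2*X + 4 = 4 - 2*X)
C = -288 (C = -6*((4 - 2*(-2))*1 + (3 - 1*(-5)))*3 = -6*((4 + 4)*1 + (3 + 5))*3 = -6*(8*1 + 8)*3 = -6*(8 + 8)*3 = -6*16*3 = -96*3 = -288)
-C = -1*(-288) = 288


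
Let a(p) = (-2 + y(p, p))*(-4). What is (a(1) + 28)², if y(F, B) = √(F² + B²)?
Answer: 1328 - 288*√2 ≈ 920.71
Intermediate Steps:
y(F, B) = √(B² + F²)
a(p) = 8 - 4*√2*√(p²) (a(p) = (-2 + √(p² + p²))*(-4) = (-2 + √(2*p²))*(-4) = (-2 + √2*√(p²))*(-4) = 8 - 4*√2*√(p²))
(a(1) + 28)² = ((8 - 4*√2*√(1²)) + 28)² = ((8 - 4*√2*√1) + 28)² = ((8 - 4*√2*1) + 28)² = ((8 - 4*√2) + 28)² = (36 - 4*√2)²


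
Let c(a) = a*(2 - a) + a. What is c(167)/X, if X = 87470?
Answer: -13694/43735 ≈ -0.31311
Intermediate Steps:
c(a) = a + a*(2 - a)
c(167)/X = (167*(3 - 1*167))/87470 = (167*(3 - 167))*(1/87470) = (167*(-164))*(1/87470) = -27388*1/87470 = -13694/43735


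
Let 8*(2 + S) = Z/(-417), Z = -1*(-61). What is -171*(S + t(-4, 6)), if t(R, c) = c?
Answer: -757131/1112 ≈ -680.87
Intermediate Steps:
Z = 61
S = -6733/3336 (S = -2 + (61/(-417))/8 = -2 + (61*(-1/417))/8 = -2 + (⅛)*(-61/417) = -2 - 61/3336 = -6733/3336 ≈ -2.0183)
-171*(S + t(-4, 6)) = -171*(-6733/3336 + 6) = -171*13283/3336 = -757131/1112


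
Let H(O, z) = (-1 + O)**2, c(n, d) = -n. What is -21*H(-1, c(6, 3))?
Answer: -84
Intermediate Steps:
-21*H(-1, c(6, 3)) = -21*(-1 - 1)**2 = -21*(-2)**2 = -21*4 = -84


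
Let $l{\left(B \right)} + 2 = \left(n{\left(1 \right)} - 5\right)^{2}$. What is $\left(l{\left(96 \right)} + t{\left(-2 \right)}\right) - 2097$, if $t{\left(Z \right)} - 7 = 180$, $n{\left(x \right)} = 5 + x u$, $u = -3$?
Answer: $-1903$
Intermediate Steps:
$n{\left(x \right)} = 5 - 3 x$ ($n{\left(x \right)} = 5 + x \left(-3\right) = 5 - 3 x$)
$t{\left(Z \right)} = 187$ ($t{\left(Z \right)} = 7 + 180 = 187$)
$l{\left(B \right)} = 7$ ($l{\left(B \right)} = -2 + \left(\left(5 - 3\right) - 5\right)^{2} = -2 + \left(2 - 5\right)^{2} = -2 + \left(-3\right)^{2} = -2 + 9 = 7$)
$\left(l{\left(96 \right)} + t{\left(-2 \right)}\right) - 2097 = \left(7 + 187\right) - 2097 = 194 - 2097 = -1903$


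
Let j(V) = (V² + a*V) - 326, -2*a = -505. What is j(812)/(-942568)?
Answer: -108006/117821 ≈ -0.91670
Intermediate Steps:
a = 505/2 (a = -½*(-505) = 505/2 ≈ 252.50)
j(V) = -326 + V² + 505*V/2 (j(V) = (V² + 505*V/2) - 326 = -326 + V² + 505*V/2)
j(812)/(-942568) = (-326 + 812² + (505/2)*812)/(-942568) = (-326 + 659344 + 205030)*(-1/942568) = 864048*(-1/942568) = -108006/117821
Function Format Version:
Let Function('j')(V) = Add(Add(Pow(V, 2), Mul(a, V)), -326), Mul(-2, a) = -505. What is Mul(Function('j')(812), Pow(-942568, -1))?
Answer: Rational(-108006, 117821) ≈ -0.91670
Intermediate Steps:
a = Rational(505, 2) (a = Mul(Rational(-1, 2), -505) = Rational(505, 2) ≈ 252.50)
Function('j')(V) = Add(-326, Pow(V, 2), Mul(Rational(505, 2), V)) (Function('j')(V) = Add(Add(Pow(V, 2), Mul(Rational(505, 2), V)), -326) = Add(-326, Pow(V, 2), Mul(Rational(505, 2), V)))
Mul(Function('j')(812), Pow(-942568, -1)) = Mul(Add(-326, Pow(812, 2), Mul(Rational(505, 2), 812)), Pow(-942568, -1)) = Mul(Add(-326, 659344, 205030), Rational(-1, 942568)) = Mul(864048, Rational(-1, 942568)) = Rational(-108006, 117821)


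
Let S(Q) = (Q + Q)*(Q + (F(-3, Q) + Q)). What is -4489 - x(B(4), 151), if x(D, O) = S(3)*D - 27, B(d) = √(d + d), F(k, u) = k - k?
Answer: -4462 - 72*√2 ≈ -4563.8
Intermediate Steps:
F(k, u) = 0
S(Q) = 4*Q² (S(Q) = (Q + Q)*(Q + (0 + Q)) = (2*Q)*(Q + Q) = (2*Q)*(2*Q) = 4*Q²)
B(d) = √2*√d (B(d) = √(2*d) = √2*√d)
x(D, O) = -27 + 36*D (x(D, O) = (4*3²)*D - 27 = (4*9)*D - 27 = 36*D - 27 = -27 + 36*D)
-4489 - x(B(4), 151) = -4489 - (-27 + 36*(√2*√4)) = -4489 - (-27 + 36*(√2*2)) = -4489 - (-27 + 36*(2*√2)) = -4489 - (-27 + 72*√2) = -4489 + (27 - 72*√2) = -4462 - 72*√2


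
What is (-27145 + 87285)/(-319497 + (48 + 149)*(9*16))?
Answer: -60140/291129 ≈ -0.20658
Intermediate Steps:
(-27145 + 87285)/(-319497 + (48 + 149)*(9*16)) = 60140/(-319497 + 197*144) = 60140/(-319497 + 28368) = 60140/(-291129) = 60140*(-1/291129) = -60140/291129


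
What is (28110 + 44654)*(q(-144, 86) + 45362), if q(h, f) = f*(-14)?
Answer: 3213112712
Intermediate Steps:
q(h, f) = -14*f
(28110 + 44654)*(q(-144, 86) + 45362) = (28110 + 44654)*(-14*86 + 45362) = 72764*(-1204 + 45362) = 72764*44158 = 3213112712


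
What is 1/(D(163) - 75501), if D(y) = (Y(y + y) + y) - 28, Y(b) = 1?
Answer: -1/75365 ≈ -1.3269e-5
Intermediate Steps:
D(y) = -27 + y (D(y) = (1 + y) - 28 = -27 + y)
1/(D(163) - 75501) = 1/((-27 + 163) - 75501) = 1/(136 - 75501) = 1/(-75365) = -1/75365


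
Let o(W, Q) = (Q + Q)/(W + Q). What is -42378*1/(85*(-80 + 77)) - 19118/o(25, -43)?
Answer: -14017852/3655 ≈ -3835.3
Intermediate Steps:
o(W, Q) = 2*Q/(Q + W) (o(W, Q) = (2*Q)/(Q + W) = 2*Q/(Q + W))
-42378*1/(85*(-80 + 77)) - 19118/o(25, -43) = -42378*1/(85*(-80 + 77)) - 19118/(2*(-43)/(-43 + 25)) = -42378/(85*(-3)) - 19118/(2*(-43)/(-18)) = -42378/(-255) - 19118/(2*(-43)*(-1/18)) = -42378*(-1/255) - 19118/43/9 = 14126/85 - 19118*9/43 = 14126/85 - 172062/43 = -14017852/3655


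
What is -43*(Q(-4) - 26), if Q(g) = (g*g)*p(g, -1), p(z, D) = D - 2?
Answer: 3182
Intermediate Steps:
p(z, D) = -2 + D
Q(g) = -3*g² (Q(g) = (g*g)*(-2 - 1) = g²*(-3) = -3*g²)
-43*(Q(-4) - 26) = -43*(-3*(-4)² - 26) = -43*(-3*16 - 26) = -43*(-48 - 26) = -43*(-74) = 3182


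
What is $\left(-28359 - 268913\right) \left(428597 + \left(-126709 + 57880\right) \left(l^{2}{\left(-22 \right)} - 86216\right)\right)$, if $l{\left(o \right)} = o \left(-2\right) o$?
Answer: $17408199339978920$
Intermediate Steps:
$l{\left(o \right)} = - 2 o^{2}$ ($l{\left(o \right)} = - 2 o o = - 2 o^{2}$)
$\left(-28359 - 268913\right) \left(428597 + \left(-126709 + 57880\right) \left(l^{2}{\left(-22 \right)} - 86216\right)\right) = \left(-28359 - 268913\right) \left(428597 + \left(-126709 + 57880\right) \left(\left(- 2 \left(-22\right)^{2}\right)^{2} - 86216\right)\right) = - 297272 \left(428597 - 68829 \left(\left(\left(-2\right) 484\right)^{2} - 86216\right)\right) = - 297272 \left(428597 - 68829 \left(\left(-968\right)^{2} - 86216\right)\right) = - 297272 \left(428597 - 68829 \left(937024 - 86216\right)\right) = - 297272 \left(428597 - 58560263832\right) = \left(-297272\right) \left(-58559835235\right) = 17408199339978920$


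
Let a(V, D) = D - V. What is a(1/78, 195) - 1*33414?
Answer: -2591083/78 ≈ -33219.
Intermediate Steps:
a(1/78, 195) - 1*33414 = (195 - 1/78) - 1*33414 = (195 - 1*1/78) - 33414 = (195 - 1/78) - 33414 = 15209/78 - 33414 = -2591083/78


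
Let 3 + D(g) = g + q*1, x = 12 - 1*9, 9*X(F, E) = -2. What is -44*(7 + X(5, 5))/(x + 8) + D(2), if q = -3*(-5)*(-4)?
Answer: -793/9 ≈ -88.111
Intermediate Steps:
X(F, E) = -2/9 (X(F, E) = (1/9)*(-2) = -2/9)
x = 3 (x = 12 - 9 = 3)
q = -60 (q = 15*(-4) = -60)
D(g) = -63 + g (D(g) = -3 + (g - 60*1) = -3 + (g - 60) = -3 + (-60 + g) = -63 + g)
-44*(7 + X(5, 5))/(x + 8) + D(2) = -44*(7 - 2/9)/(3 + 8) + (-63 + 2) = -2684/(9*11) - 61 = -44*61/99 - 61 = -244/9 - 61 = -793/9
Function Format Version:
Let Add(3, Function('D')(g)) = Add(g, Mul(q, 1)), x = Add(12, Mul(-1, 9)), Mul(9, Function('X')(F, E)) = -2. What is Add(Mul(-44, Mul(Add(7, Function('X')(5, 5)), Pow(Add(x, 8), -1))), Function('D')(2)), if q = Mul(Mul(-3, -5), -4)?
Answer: Rational(-793, 9) ≈ -88.111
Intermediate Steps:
Function('X')(F, E) = Rational(-2, 9) (Function('X')(F, E) = Mul(Rational(1, 9), -2) = Rational(-2, 9))
x = 3 (x = Add(12, -9) = 3)
q = -60 (q = Mul(15, -4) = -60)
Function('D')(g) = Add(-63, g) (Function('D')(g) = Add(-3, Add(g, Mul(-60, 1))) = Add(-3, Add(g, -60)) = Add(-3, Add(-60, g)) = Add(-63, g))
Add(Mul(-44, Mul(Add(7, Function('X')(5, 5)), Pow(Add(x, 8), -1))), Function('D')(2)) = Add(Mul(-44, Mul(Add(7, Rational(-2, 9)), Pow(Add(3, 8), -1))), Add(-63, 2)) = Add(Mul(-44, Mul(Rational(61, 9), Pow(11, -1))), -61) = Add(Mul(-44, Mul(Rational(61, 9), Rational(1, 11))), -61) = Add(Mul(-44, Rational(61, 99)), -61) = Add(Rational(-244, 9), -61) = Rational(-793, 9)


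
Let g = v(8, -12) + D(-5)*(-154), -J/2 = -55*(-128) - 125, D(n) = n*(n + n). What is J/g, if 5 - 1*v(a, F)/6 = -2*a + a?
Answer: 6915/3811 ≈ 1.8145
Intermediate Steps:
D(n) = 2*n**2 (D(n) = n*(2*n) = 2*n**2)
v(a, F) = 30 + 6*a (v(a, F) = 30 - 6*(-2*a + a) = 30 - (-6)*a = 30 + 6*a)
J = -13830 (J = -2*(-55*(-128) - 125) = -2*(7040 - 125) = -2*6915 = -13830)
g = -7622 (g = (30 + 6*8) + (2*(-5)**2)*(-154) = (30 + 48) + (2*25)*(-154) = 78 + 50*(-154) = 78 - 7700 = -7622)
J/g = -13830/(-7622) = -13830*(-1/7622) = 6915/3811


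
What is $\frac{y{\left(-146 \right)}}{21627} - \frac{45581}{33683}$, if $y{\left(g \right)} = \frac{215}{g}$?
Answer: $- \frac{143931163747}{106355487186} \approx -1.3533$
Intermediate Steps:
$\frac{y{\left(-146 \right)}}{21627} - \frac{45581}{33683} = \frac{215 \frac{1}{-146}}{21627} - \frac{45581}{33683} = 215 \left(- \frac{1}{146}\right) \frac{1}{21627} - \frac{45581}{33683} = \left(- \frac{215}{146}\right) \frac{1}{21627} - \frac{45581}{33683} = - \frac{215}{3157542} - \frac{45581}{33683} = - \frac{143931163747}{106355487186}$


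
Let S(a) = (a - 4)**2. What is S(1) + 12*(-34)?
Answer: -399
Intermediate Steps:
S(a) = (-4 + a)**2
S(1) + 12*(-34) = (-4 + 1)**2 + 12*(-34) = (-3)**2 - 408 = 9 - 408 = -399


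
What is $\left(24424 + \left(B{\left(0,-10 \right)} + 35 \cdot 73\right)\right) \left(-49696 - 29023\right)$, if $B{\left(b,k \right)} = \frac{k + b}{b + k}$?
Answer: $-2123838620$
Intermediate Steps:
$B{\left(b,k \right)} = 1$ ($B{\left(b,k \right)} = \frac{b + k}{b + k} = 1$)
$\left(24424 + \left(B{\left(0,-10 \right)} + 35 \cdot 73\right)\right) \left(-49696 - 29023\right) = \left(24424 + \left(1 + 35 \cdot 73\right)\right) \left(-49696 - 29023\right) = \left(24424 + \left(1 + 2555\right)\right) \left(-78719\right) = \left(24424 + 2556\right) \left(-78719\right) = 26980 \left(-78719\right) = -2123838620$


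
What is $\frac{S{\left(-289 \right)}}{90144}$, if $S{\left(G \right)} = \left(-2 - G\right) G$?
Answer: $- \frac{82943}{90144} \approx -0.92012$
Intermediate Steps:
$S{\left(G \right)} = G \left(-2 - G\right)$
$\frac{S{\left(-289 \right)}}{90144} = \frac{\left(-1\right) \left(-289\right) \left(2 - 289\right)}{90144} = \left(-1\right) \left(-289\right) \left(-287\right) \frac{1}{90144} = \left(-82943\right) \frac{1}{90144} = - \frac{82943}{90144}$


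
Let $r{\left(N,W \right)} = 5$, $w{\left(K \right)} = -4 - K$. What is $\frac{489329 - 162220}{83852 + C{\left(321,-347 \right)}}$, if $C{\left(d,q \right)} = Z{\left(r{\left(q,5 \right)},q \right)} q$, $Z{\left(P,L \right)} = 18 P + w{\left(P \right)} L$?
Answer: $- \frac{327109}{1031059} \approx -0.31726$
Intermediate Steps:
$Z{\left(P,L \right)} = 18 P + L \left(-4 - P\right)$ ($Z{\left(P,L \right)} = 18 P + \left(-4 - P\right) L = 18 P + L \left(-4 - P\right)$)
$C{\left(d,q \right)} = q \left(90 - 9 q\right)$ ($C{\left(d,q \right)} = \left(18 \cdot 5 - q \left(4 + 5\right)\right) q = \left(90 - q 9\right) q = \left(90 - 9 q\right) q = q \left(90 - 9 q\right)$)
$\frac{489329 - 162220}{83852 + C{\left(321,-347 \right)}} = \frac{489329 - 162220}{83852 + 9 \left(-347\right) \left(10 - -347\right)} = \frac{327109}{83852 + 9 \left(-347\right) \left(10 + 347\right)} = \frac{327109}{83852 + 9 \left(-347\right) 357} = \frac{327109}{83852 - 1114911} = \frac{327109}{-1031059} = 327109 \left(- \frac{1}{1031059}\right) = - \frac{327109}{1031059}$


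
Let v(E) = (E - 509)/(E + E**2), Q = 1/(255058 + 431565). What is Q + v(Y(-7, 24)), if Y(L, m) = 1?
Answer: -174402241/686623 ≈ -254.00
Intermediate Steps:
Q = 1/686623 ≈ 1.4564e-6
v(E) = (-509 + E)/(E + E**2)
Q + v(Y(-7, 24)) = 1/686623 + (-509 + 1)/(1*(1 + 1)) = 1/686623 + 1*(-508)/2 = 1/686623 + 1*(1/2)*(-508) = 1/686623 - 254 = -174402241/686623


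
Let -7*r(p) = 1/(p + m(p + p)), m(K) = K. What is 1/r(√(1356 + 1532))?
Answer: -798*√2 ≈ -1128.5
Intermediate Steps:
r(p) = -1/(21*p) (r(p) = -1/(7*(p + (p + p))) = -1/(7*(p + 2*p)) = -1/(3*p)/7 = -1/(21*p))
1/r(√(1356 + 1532)) = 1/(-1/(21*√(1356 + 1532))) = 1/(-√2/76/21) = 1/(-√2/1596) = -798*√2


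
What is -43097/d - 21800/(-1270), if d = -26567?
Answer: 63389379/3374009 ≈ 18.788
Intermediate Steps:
-43097/d - 21800/(-1270) = -43097/(-26567) - 21800/(-1270) = -43097*(-1/26567) - 21800*(-1/1270) = 43097/26567 + 2180/127 = 63389379/3374009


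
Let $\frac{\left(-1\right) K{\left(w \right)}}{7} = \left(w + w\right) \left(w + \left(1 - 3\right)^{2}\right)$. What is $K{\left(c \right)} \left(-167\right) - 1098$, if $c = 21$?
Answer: $1226352$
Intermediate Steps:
$K{\left(w \right)} = - 14 w \left(4 + w\right)$ ($K{\left(w \right)} = - 7 \left(w + w\right) \left(w + \left(1 - 3\right)^{2}\right) = - 7 \cdot 2 w \left(w + \left(-2\right)^{2}\right) = - 7 \cdot 2 w \left(w + 4\right) = - 7 \cdot 2 w \left(4 + w\right) = - 14 w \left(4 + w\right)$)
$K{\left(c \right)} \left(-167\right) - 1098 = \left(-14\right) 21 \left(4 + 21\right) \left(-167\right) - 1098 = \left(-14\right) 21 \cdot 25 \left(-167\right) - 1098 = \left(-7350\right) \left(-167\right) - 1098 = 1227450 - 1098 = 1226352$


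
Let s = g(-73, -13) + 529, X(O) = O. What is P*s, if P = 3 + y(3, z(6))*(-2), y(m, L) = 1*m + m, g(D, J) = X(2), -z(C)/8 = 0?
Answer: -4779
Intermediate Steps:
z(C) = 0 (z(C) = -8*0 = 0)
g(D, J) = 2
y(m, L) = 2*m (y(m, L) = m + m = 2*m)
s = 531 (s = 2 + 529 = 531)
P = -9 (P = 3 + (2*3)*(-2) = 3 + 6*(-2) = 3 - 12 = -9)
P*s = -9*531 = -4779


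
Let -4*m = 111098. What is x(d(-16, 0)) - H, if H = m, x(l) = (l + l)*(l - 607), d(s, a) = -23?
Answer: 113509/2 ≈ 56755.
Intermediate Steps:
x(l) = 2*l*(-607 + l) (x(l) = (2*l)*(-607 + l) = 2*l*(-607 + l))
m = -55549/2 (m = -1/4*111098 = -55549/2 ≈ -27775.)
H = -55549/2 ≈ -27775.
x(d(-16, 0)) - H = 2*(-23)*(-607 - 23) - 1*(-55549/2) = 2*(-23)*(-630) + 55549/2 = 28980 + 55549/2 = 113509/2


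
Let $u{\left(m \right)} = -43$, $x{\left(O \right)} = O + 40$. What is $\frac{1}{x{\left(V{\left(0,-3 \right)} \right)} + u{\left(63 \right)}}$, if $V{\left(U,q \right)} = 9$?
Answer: $\frac{1}{6} \approx 0.16667$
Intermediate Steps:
$x{\left(O \right)} = 40 + O$
$\frac{1}{x{\left(V{\left(0,-3 \right)} \right)} + u{\left(63 \right)}} = \frac{1}{\left(40 + 9\right) - 43} = \frac{1}{49 - 43} = \frac{1}{6}$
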